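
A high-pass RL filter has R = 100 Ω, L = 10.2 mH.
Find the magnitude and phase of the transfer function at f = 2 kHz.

Step 1 — Angular frequency: ω = 2π·2000 = 1.257e+04 rad/s.
Step 2 — Transfer function: H(jω) = jωL/(R + jωL).
Step 3 — Numerator jωL = j·128.2; denominator R + jωL = 100 + j128.2.
Step 4 — H = 0.6216 + j0.485.
Step 5 — Magnitude: |H| = 0.7884 (-2.1 dB); phase: φ = 38.0°.

|H| = 0.7884 (-2.1 dB), φ = 38.0°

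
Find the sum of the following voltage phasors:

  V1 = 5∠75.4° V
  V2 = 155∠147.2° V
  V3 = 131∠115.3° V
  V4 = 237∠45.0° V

Step 1 — Convert each phasor to rectangular form:
  V1 = 5·(cos(75.4°) + j·sin(75.4°)) = 1.26 + j4.839 V
  V2 = 155·(cos(147.2°) + j·sin(147.2°)) = -130.3 + j83.96 V
  V3 = 131·(cos(115.3°) + j·sin(115.3°)) = -55.98 + j118.4 V
  V4 = 237·(cos(45.0°) + j·sin(45.0°)) = 167.6 + j167.6 V
Step 2 — Sum components: V_total = -17.43 + j374.8 V.
Step 3 — Convert to polar: |V_total| = 375.2 V, ∠V_total = 92.7°.

V_total = 375.2∠92.7° V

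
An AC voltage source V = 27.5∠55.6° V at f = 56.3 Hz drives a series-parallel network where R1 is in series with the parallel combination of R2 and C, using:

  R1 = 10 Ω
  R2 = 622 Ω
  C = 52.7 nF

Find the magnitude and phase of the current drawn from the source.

Step 1 — Angular frequency: ω = 2π·f = 2π·56.3 = 353.7 rad/s.
Step 2 — Component impedances:
  R1: Z = R = 10 Ω
  R2: Z = R = 622 Ω
  C: Z = 1/(jωC) = -j/(ω·C) = 0 - j5.364e+04 Ω
Step 3 — Parallel branch: R2 || C = 1/(1/R2 + 1/C) = 621.9 - j7.211 Ω.
Step 4 — Series with R1: Z_total = R1 + (R2 || C) = 631.9 - j7.211 Ω = 632∠-0.7° Ω.
Step 5 — Source phasor: V = 27.5∠55.6° V = 15.54 + j22.69 V.
Step 6 — Ohm's law: I = V / Z_total = (15.54 + j22.69) / (631.9 - j7.211) = 0.02417 + j0.03618 A.
Step 7 — Convert to polar: |I| = 0.04352 A, ∠I = 56.3°.

I = 0.04352∠56.3° A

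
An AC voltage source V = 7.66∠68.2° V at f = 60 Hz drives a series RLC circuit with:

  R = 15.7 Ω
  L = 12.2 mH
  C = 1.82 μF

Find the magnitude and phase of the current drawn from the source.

Step 1 — Angular frequency: ω = 2π·f = 2π·60 = 377 rad/s.
Step 2 — Component impedances:
  R: Z = R = 15.7 Ω
  L: Z = jωL = j·377·0.0122 = 0 + j4.599 Ω
  C: Z = 1/(jωC) = -j/(ω·C) = 0 - j1457 Ω
Step 3 — Series combination: Z_total = R + L + C = 15.7 - j1453 Ω = 1453∠-89.4° Ω.
Step 4 — Source phasor: V = 7.66∠68.2° V = 2.845 + j7.112 V.
Step 5 — Ohm's law: I = V / Z_total = (2.845 + j7.112) / (15.7 - j1453) = -0.004874 + j0.002011 A.
Step 6 — Convert to polar: |I| = 0.005272 A, ∠I = 157.6°.

I = 0.005272∠157.6° A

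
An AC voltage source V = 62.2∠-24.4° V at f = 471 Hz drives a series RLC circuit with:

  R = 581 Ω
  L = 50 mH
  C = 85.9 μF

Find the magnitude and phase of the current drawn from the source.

Step 1 — Angular frequency: ω = 2π·f = 2π·471 = 2959 rad/s.
Step 2 — Component impedances:
  R: Z = R = 581 Ω
  L: Z = jωL = j·2959·0.05 = 0 + j148 Ω
  C: Z = 1/(jωC) = -j/(ω·C) = 0 - j3.934 Ω
Step 3 — Series combination: Z_total = R + L + C = 581 + j144 Ω = 598.6∠13.9° Ω.
Step 4 — Source phasor: V = 62.2∠-24.4° V = 56.64 - j25.7 V.
Step 5 — Ohm's law: I = V / Z_total = (56.64 - j25.7) / (581 + j144) = 0.08152 - j0.06444 A.
Step 6 — Convert to polar: |I| = 0.1039 A, ∠I = -38.3°.

I = 0.1039∠-38.3° A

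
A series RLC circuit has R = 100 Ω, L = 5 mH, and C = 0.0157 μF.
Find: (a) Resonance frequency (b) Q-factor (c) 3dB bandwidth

Step 1 — Resonance condition Im(Z)=0 gives ω₀ = 1/√(LC).
Step 2 — ω₀ = 1/√(0.005·1.57e-08) = 1.129e+05 rad/s.
Step 3 — f₀ = ω₀/(2π) = 1.796e+04 Hz.
Step 4 — Series Q: Q = ω₀L/R = 1.129e+05·0.005/100 = 5.643.
Step 5 — 3dB bandwidth: Δω = ω₀/Q = 2e+04 rad/s; BW = Δω/(2π) = 3183 Hz.

(a) f₀ = 1.796e+04 Hz  (b) Q = 5.643  (c) BW = 3183 Hz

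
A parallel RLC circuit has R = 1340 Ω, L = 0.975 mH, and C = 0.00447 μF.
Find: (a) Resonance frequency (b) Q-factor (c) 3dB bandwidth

Step 1 — Resonance: ω₀ = 1/√(LC) = 1/√(0.000975·4.47e-09) = 4.79e+05 rad/s.
Step 2 — f₀ = ω₀/(2π) = 7.624e+04 Hz.
Step 3 — Parallel Q: Q = R/(ω₀L) = 1340/(4.79e+05·0.000975) = 2.869.
Step 4 — Bandwidth: Δω = ω₀/Q = 1.67e+05 rad/s; BW = Δω/(2π) = 2.657e+04 Hz.

(a) f₀ = 7.624e+04 Hz  (b) Q = 2.869  (c) BW = 2.657e+04 Hz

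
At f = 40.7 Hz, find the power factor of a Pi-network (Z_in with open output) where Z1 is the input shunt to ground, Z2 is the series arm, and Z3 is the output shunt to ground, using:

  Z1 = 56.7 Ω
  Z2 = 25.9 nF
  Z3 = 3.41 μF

Step 1 — Angular frequency: ω = 2π·f = 2π·40.7 = 255.7 rad/s.
Step 2 — Component impedances:
  Z1: Z = R = 56.7 Ω
  Z2: Z = 1/(jωC) = -j/(ω·C) = 0 - j1.51e+05 Ω
  Z3: Z = 1/(jωC) = -j/(ω·C) = 0 - j1147 Ω
Step 3 — With open output, the series arm Z2 and the output shunt Z3 appear in series to ground: Z2 + Z3 = 0 - j1.521e+05 Ω.
Step 4 — Parallel with input shunt Z1: Z_in = Z1 || (Z2 + Z3) = 56.7 - j0.02113 Ω = 56.7∠-0.0° Ω.
Step 5 — Power factor: PF = cos(φ) = Re(Z)/|Z| = 56.7/56.7 = 1.
Step 6 — Type: Im(Z) = -0.02113 ⇒ leading (phase φ = -0.0°).

PF = 1 (leading, φ = -0.0°)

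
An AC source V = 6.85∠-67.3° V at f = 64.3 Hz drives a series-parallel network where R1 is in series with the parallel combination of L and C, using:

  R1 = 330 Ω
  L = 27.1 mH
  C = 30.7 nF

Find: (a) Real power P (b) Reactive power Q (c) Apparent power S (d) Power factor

Step 1 — Angular frequency: ω = 2π·f = 2π·64.3 = 404 rad/s.
Step 2 — Component impedances:
  R1: Z = R = 330 Ω
  L: Z = jωL = j·404·0.0271 = 0 + j10.95 Ω
  C: Z = 1/(jωC) = -j/(ω·C) = 0 - j8.063e+04 Ω
Step 3 — Parallel branch: L || C = 1/(1/L + 1/C) = 0 + j10.95 Ω.
Step 4 — Series with R1: Z_total = R1 + (L || C) = 330 + j10.95 Ω = 330.2∠1.9° Ω.
Step 5 — Source phasor: V = 6.85∠-67.3° V = 2.643 - j6.319 V.
Step 6 — Current: I = V / Z = 0.007367 - j0.01939 A = 0.02075∠-69.2° A.
Step 7 — Complex power: S = V·I* = 0.142 + j0.004713 VA.
Step 8 — Real power: P = Re(S) = 0.142 W.
Step 9 — Reactive power: Q = Im(S) = 0.004713 VAR.
Step 10 — Apparent power: |S| = 0.1421 VA.
Step 11 — Power factor: PF = P/|S| = 0.9994 (lagging).

(a) P = 0.142 W  (b) Q = 0.004713 VAR  (c) S = 0.1421 VA  (d) PF = 0.9994 (lagging)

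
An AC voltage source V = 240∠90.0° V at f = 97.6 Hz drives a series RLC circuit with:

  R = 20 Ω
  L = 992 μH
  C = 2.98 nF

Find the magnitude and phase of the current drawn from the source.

Step 1 — Angular frequency: ω = 2π·f = 2π·97.6 = 613.2 rad/s.
Step 2 — Component impedances:
  R: Z = R = 20 Ω
  L: Z = jωL = j·613.2·0.000992 = 0 + j0.6083 Ω
  C: Z = 1/(jωC) = -j/(ω·C) = 0 - j5.472e+05 Ω
Step 3 — Series combination: Z_total = R + L + C = 20 - j5.472e+05 Ω = 5.472e+05∠-90.0° Ω.
Step 4 — Source phasor: V = 240∠90.0° V = 0 + j240 V.
Step 5 — Ohm's law: I = V / Z_total = (0 + j240) / (20 - j5.472e+05) = -0.0004386 + j1.603e-08 A.
Step 6 — Convert to polar: |I| = 0.0004386 A, ∠I = 180.0°.

I = 0.0004386∠180.0° A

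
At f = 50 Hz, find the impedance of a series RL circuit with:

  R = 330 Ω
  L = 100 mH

Step 1 — Angular frequency: ω = 2π·f = 2π·50 = 314.2 rad/s.
Step 2 — Component impedances:
  R: Z = R = 330 Ω
  L: Z = jωL = j·314.2·0.1 = 0 + j31.42 Ω
Step 3 — Series combination: Z_total = R + L = 330 + j31.42 Ω = 331.5∠5.4° Ω.

Z = 330 + j31.42 Ω = 331.5∠5.4° Ω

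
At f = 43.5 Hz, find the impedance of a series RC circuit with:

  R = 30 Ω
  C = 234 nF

Step 1 — Angular frequency: ω = 2π·f = 2π·43.5 = 273.3 rad/s.
Step 2 — Component impedances:
  R: Z = R = 30 Ω
  C: Z = 1/(jωC) = -j/(ω·C) = 0 - j1.564e+04 Ω
Step 3 — Series combination: Z_total = R + C = 30 - j1.564e+04 Ω = 1.564e+04∠-89.9° Ω.

Z = 30 - j1.564e+04 Ω = 1.564e+04∠-89.9° Ω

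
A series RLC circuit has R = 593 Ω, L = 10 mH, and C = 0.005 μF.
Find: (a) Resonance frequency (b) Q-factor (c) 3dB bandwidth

Step 1 — Resonance condition Im(Z)=0 gives ω₀ = 1/√(LC).
Step 2 — ω₀ = 1/√(0.01·5e-09) = 1.414e+05 rad/s.
Step 3 — f₀ = ω₀/(2π) = 2.251e+04 Hz.
Step 4 — Series Q: Q = ω₀L/R = 1.414e+05·0.01/593 = 2.385.
Step 5 — 3dB bandwidth: Δω = ω₀/Q = 5.93e+04 rad/s; BW = Δω/(2π) = 9438 Hz.

(a) f₀ = 2.251e+04 Hz  (b) Q = 2.385  (c) BW = 9438 Hz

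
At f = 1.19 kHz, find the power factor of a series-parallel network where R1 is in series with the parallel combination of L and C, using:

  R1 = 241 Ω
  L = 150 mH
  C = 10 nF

Step 1 — Angular frequency: ω = 2π·f = 2π·1190 = 7477 rad/s.
Step 2 — Component impedances:
  R1: Z = R = 241 Ω
  L: Z = jωL = j·7477·0.15 = 0 + j1122 Ω
  C: Z = 1/(jωC) = -j/(ω·C) = 0 - j1.337e+04 Ω
Step 3 — Parallel branch: L || C = 1/(1/L + 1/C) = 0 + j1224 Ω.
Step 4 — Series with R1: Z_total = R1 + (L || C) = 241 + j1224 Ω = 1248∠78.9° Ω.
Step 5 — Power factor: PF = cos(φ) = Re(Z)/|Z| = 241/1247.7 = 0.1932.
Step 6 — Type: Im(Z) = 1224 ⇒ lagging (phase φ = 78.9°).

PF = 0.1932 (lagging, φ = 78.9°)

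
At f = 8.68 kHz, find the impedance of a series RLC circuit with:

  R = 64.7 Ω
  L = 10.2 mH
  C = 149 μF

Step 1 — Angular frequency: ω = 2π·f = 2π·8680 = 5.454e+04 rad/s.
Step 2 — Component impedances:
  R: Z = R = 64.7 Ω
  L: Z = jωL = j·5.454e+04·0.0102 = 0 + j556.3 Ω
  C: Z = 1/(jωC) = -j/(ω·C) = 0 - j0.1231 Ω
Step 3 — Series combination: Z_total = R + L + C = 64.7 + j556.2 Ω = 559.9∠83.4° Ω.

Z = 64.7 + j556.2 Ω = 559.9∠83.4° Ω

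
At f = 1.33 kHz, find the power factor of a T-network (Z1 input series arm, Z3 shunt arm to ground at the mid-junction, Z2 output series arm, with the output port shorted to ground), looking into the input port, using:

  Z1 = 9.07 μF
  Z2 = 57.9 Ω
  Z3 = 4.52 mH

Step 1 — Angular frequency: ω = 2π·f = 2π·1330 = 8357 rad/s.
Step 2 — Component impedances:
  Z1: Z = 1/(jωC) = -j/(ω·C) = 0 - j13.19 Ω
  Z2: Z = R = 57.9 Ω
  Z3: Z = jωL = j·8357·0.00452 = 0 + j37.77 Ω
Step 3 — With the output port shorted to ground, the output series arm Z2 runs from the junction to ground; the shunt arm Z3 also runs from the junction to ground. They appear in parallel: Z3 || Z2 = 17.28 + j26.5 Ω.
Step 4 — Series with input arm Z1: Z_in = Z1 + (Z3 || Z2) = 17.28 + j13.3 Ω = 21.81∠37.6° Ω.
Step 5 — Power factor: PF = cos(φ) = Re(Z)/|Z| = 17.285/21.811 = 0.7925.
Step 6 — Type: Im(Z) = 13.3 ⇒ lagging (phase φ = 37.6°).

PF = 0.7925 (lagging, φ = 37.6°)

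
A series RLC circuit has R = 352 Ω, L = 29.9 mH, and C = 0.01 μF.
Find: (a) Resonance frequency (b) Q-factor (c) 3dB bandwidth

Step 1 — Resonance: ω₀ = 1/√(LC) = 1/√(0.0299·1e-08) = 5.783e+04 rad/s.
Step 2 — f₀ = ω₀/(2π) = 9204 Hz.
Step 3 — Series Q: Q = ω₀L/R = 5.783e+04·0.0299/352 = 4.912.
Step 4 — Bandwidth: Δω = ω₀/Q = 1.177e+04 rad/s; BW = Δω/(2π) = 1874 Hz.

(a) f₀ = 9204 Hz  (b) Q = 4.912  (c) BW = 1874 Hz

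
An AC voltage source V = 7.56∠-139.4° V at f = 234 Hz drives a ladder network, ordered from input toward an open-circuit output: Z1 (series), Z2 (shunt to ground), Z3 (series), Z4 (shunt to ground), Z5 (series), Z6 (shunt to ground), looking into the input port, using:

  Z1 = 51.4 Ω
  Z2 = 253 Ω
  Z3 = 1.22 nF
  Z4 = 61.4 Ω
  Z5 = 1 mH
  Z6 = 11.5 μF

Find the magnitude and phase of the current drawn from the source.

Step 1 — Angular frequency: ω = 2π·f = 2π·234 = 1470 rad/s.
Step 2 — Component impedances:
  Z1: Z = R = 51.4 Ω
  Z2: Z = R = 253 Ω
  Z3: Z = 1/(jωC) = -j/(ω·C) = 0 - j5.575e+05 Ω
  Z4: Z = R = 61.4 Ω
  Z5: Z = jωL = j·1470·0.001 = 0 + j1.47 Ω
  Z6: Z = 1/(jωC) = -j/(ω·C) = 0 - j59.14 Ω
Step 3 — Ladder network (open output): work backward from the far end, alternating series and parallel combinations. Z_in = 304.4 - j0.1148 Ω = 304.4∠-0.0° Ω.
Step 4 — Source phasor: V = 7.56∠-139.4° V = -5.74 - j4.92 V.
Step 5 — Ohm's law: I = V / Z_total = (-5.74 - j4.92) / (304.4 - j0.1148) = -0.01885 - j0.01617 A.
Step 6 — Convert to polar: |I| = 0.02484 A, ∠I = -139.4°.

I = 0.02484∠-139.4° A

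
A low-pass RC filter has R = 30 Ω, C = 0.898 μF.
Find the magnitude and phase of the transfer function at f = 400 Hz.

Step 1 — Angular frequency: ω = 2π·400 = 2513 rad/s.
Step 2 — Transfer function: H(jω) = 1/(1 + jωRC).
Step 3 — Denominator: 1 + jωRC = 1 + j·2513·30·8.98e-07 = 1 + j0.06771.
Step 4 — H = 0.9954 - j0.0674.
Step 5 — Magnitude: |H| = 0.9977 (-0.0 dB); phase: φ = -3.9°.

|H| = 0.9977 (-0.0 dB), φ = -3.9°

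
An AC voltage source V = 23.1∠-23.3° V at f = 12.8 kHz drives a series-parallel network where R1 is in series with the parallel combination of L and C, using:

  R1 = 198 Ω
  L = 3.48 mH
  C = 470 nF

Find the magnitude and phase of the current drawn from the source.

Step 1 — Angular frequency: ω = 2π·f = 2π·1.28e+04 = 8.042e+04 rad/s.
Step 2 — Component impedances:
  R1: Z = R = 198 Ω
  L: Z = jωL = j·8.042e+04·0.00348 = 0 + j279.9 Ω
  C: Z = 1/(jωC) = -j/(ω·C) = 0 - j26.46 Ω
Step 3 — Parallel branch: L || C = 1/(1/L + 1/C) = 0 - j29.22 Ω.
Step 4 — Series with R1: Z_total = R1 + (L || C) = 198 - j29.22 Ω = 200.1∠-8.4° Ω.
Step 5 — Source phasor: V = 23.1∠-23.3° V = 21.22 - j9.137 V.
Step 6 — Ohm's law: I = V / Z_total = (21.22 - j9.137) / (198 - j29.22) = 0.1115 - j0.02969 A.
Step 7 — Convert to polar: |I| = 0.1154 A, ∠I = -14.9°.

I = 0.1154∠-14.9° A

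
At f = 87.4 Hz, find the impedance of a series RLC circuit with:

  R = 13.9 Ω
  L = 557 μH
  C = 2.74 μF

Step 1 — Angular frequency: ω = 2π·f = 2π·87.4 = 549.2 rad/s.
Step 2 — Component impedances:
  R: Z = R = 13.9 Ω
  L: Z = jωL = j·549.2·0.000557 = 0 + j0.3059 Ω
  C: Z = 1/(jωC) = -j/(ω·C) = 0 - j664.6 Ω
Step 3 — Series combination: Z_total = R + L + C = 13.9 - j664.3 Ω = 664.4∠-88.8° Ω.

Z = 13.9 - j664.3 Ω = 664.4∠-88.8° Ω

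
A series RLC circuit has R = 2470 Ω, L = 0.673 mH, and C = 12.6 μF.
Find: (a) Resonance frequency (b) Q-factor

Step 1 — Resonance condition Im(Z)=0 gives ω₀ = 1/√(LC).
Step 2 — ω₀ = 1/√(0.000673·1.26e-05) = 1.086e+04 rad/s.
Step 3 — f₀ = ω₀/(2π) = 1728 Hz.
Step 4 — Series Q: Q = ω₀L/R = 1.086e+04·0.000673/2470 = 0.002959.

(a) f₀ = 1728 Hz  (b) Q = 0.002959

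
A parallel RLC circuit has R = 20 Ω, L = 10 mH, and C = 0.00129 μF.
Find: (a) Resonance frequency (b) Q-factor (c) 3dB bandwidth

Step 1 — Resonance: ω₀ = 1/√(LC) = 1/√(0.01·1.29e-09) = 2.784e+05 rad/s.
Step 2 — f₀ = ω₀/(2π) = 4.431e+04 Hz.
Step 3 — Parallel Q: Q = R/(ω₀L) = 20/(2.784e+05·0.01) = 0.007183.
Step 4 — Bandwidth: Δω = ω₀/Q = 3.876e+07 rad/s; BW = Δω/(2π) = 6.169e+06 Hz.

(a) f₀ = 4.431e+04 Hz  (b) Q = 0.007183  (c) BW = 6.169e+06 Hz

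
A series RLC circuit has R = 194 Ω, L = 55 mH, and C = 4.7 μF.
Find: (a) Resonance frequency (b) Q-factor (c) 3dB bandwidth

Step 1 — Resonance: ω₀ = 1/√(LC) = 1/√(0.055·4.7e-06) = 1967 rad/s.
Step 2 — f₀ = ω₀/(2π) = 313 Hz.
Step 3 — Series Q: Q = ω₀L/R = 1967·0.055/194 = 0.5576.
Step 4 — Bandwidth: Δω = ω₀/Q = 3527 rad/s; BW = Δω/(2π) = 561.4 Hz.

(a) f₀ = 313 Hz  (b) Q = 0.5576  (c) BW = 561.4 Hz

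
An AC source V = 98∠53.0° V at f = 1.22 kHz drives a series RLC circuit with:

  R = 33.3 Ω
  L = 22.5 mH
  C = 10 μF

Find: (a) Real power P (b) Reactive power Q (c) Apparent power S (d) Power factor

Step 1 — Angular frequency: ω = 2π·f = 2π·1220 = 7665 rad/s.
Step 2 — Component impedances:
  R: Z = R = 33.3 Ω
  L: Z = jωL = j·7665·0.0225 = 0 + j172.5 Ω
  C: Z = 1/(jωC) = -j/(ω·C) = 0 - j13.05 Ω
Step 3 — Series combination: Z_total = R + L + C = 33.3 + j159.4 Ω = 162.9∠78.2° Ω.
Step 4 — Source phasor: V = 98∠53.0° V = 58.98 + j78.27 V.
Step 5 — Current: I = V / Z = 0.5444 - j0.2562 A = 0.6017∠-25.2° A.
Step 6 — Complex power: S = V·I* = 12.06 + j57.72 VA.
Step 7 — Real power: P = Re(S) = 12.06 W.
Step 8 — Reactive power: Q = Im(S) = 57.72 VAR.
Step 9 — Apparent power: |S| = 58.97 VA.
Step 10 — Power factor: PF = P/|S| = 0.2045 (lagging).

(a) P = 12.06 W  (b) Q = 57.72 VAR  (c) S = 58.97 VA  (d) PF = 0.2045 (lagging)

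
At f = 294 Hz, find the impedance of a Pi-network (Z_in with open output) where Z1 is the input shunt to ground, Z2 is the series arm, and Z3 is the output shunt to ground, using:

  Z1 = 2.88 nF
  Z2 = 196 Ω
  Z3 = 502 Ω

Step 1 — Angular frequency: ω = 2π·f = 2π·294 = 1847 rad/s.
Step 2 — Component impedances:
  Z1: Z = 1/(jωC) = -j/(ω·C) = 0 - j1.88e+05 Ω
  Z2: Z = R = 196 Ω
  Z3: Z = R = 502 Ω
Step 3 — With open output, the series arm Z2 and the output shunt Z3 appear in series to ground: Z2 + Z3 = 698 Ω.
Step 4 — Parallel with input shunt Z1: Z_in = Z1 || (Z2 + Z3) = 698 - j2.592 Ω = 698∠-0.2° Ω.

Z = 698 - j2.592 Ω = 698∠-0.2° Ω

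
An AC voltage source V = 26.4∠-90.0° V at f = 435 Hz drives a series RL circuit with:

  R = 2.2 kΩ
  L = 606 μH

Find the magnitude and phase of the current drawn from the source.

Step 1 — Angular frequency: ω = 2π·f = 2π·435 = 2733 rad/s.
Step 2 — Component impedances:
  R: Z = R = 2200 Ω
  L: Z = jωL = j·2733·0.000606 = 0 + j1.656 Ω
Step 3 — Series combination: Z_total = R + L = 2200 + j1.656 Ω = 2200∠0.0° Ω.
Step 4 — Source phasor: V = 26.4∠-90.0° V = 0 - j26.4 V.
Step 5 — Ohm's law: I = V / Z_total = (0 - j26.4) / (2200 + j1.656) = -9.034e-06 - j0.012 A.
Step 6 — Convert to polar: |I| = 0.012 A, ∠I = -90.0°.

I = 0.012∠-90.0° A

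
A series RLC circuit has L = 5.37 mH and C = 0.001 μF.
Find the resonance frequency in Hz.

Step 1 — Resonance condition Im(Z)=0 gives ω₀ = 1/√(LC).
Step 2 — ω₀ = 1/√(0.00537·1e-09) = 4.315e+05 rad/s.
Step 3 — f₀ = ω₀/(2π) = 6.868e+04 Hz.

f₀ = 6.868e+04 Hz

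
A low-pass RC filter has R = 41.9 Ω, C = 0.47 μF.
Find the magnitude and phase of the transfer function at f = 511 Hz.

Step 1 — Angular frequency: ω = 2π·511 = 3211 rad/s.
Step 2 — Transfer function: H(jω) = 1/(1 + jωRC).
Step 3 — Denominator: 1 + jωRC = 1 + j·3211·41.9·4.7e-07 = 1 + j0.06323.
Step 4 — H = 0.996 - j0.06298.
Step 5 — Magnitude: |H| = 0.998 (-0.0 dB); phase: φ = -3.6°.

|H| = 0.998 (-0.0 dB), φ = -3.6°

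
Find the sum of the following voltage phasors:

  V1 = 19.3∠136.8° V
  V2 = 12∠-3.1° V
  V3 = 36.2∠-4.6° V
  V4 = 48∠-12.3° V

Step 1 — Convert each phasor to rectangular form:
  V1 = 19.3·(cos(136.8°) + j·sin(136.8°)) = -14.07 + j13.21 V
  V2 = 12·(cos(-3.1°) + j·sin(-3.1°)) = 11.98 - j0.6489 V
  V3 = 36.2·(cos(-4.6°) + j·sin(-4.6°)) = 36.08 - j2.903 V
  V4 = 48·(cos(-12.3°) + j·sin(-12.3°)) = 46.9 - j10.23 V
Step 2 — Sum components: V_total = 80.89 - j0.5658 V.
Step 3 — Convert to polar: |V_total| = 80.9 V, ∠V_total = -0.4°.

V_total = 80.9∠-0.4° V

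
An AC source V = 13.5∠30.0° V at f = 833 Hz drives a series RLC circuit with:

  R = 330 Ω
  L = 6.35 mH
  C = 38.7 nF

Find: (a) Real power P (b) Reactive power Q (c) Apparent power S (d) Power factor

Step 1 — Angular frequency: ω = 2π·f = 2π·833 = 5234 rad/s.
Step 2 — Component impedances:
  R: Z = R = 330 Ω
  L: Z = jωL = j·5234·0.00635 = 0 + j33.24 Ω
  C: Z = 1/(jωC) = -j/(ω·C) = 0 - j4937 Ω
Step 3 — Series combination: Z_total = R + L + C = 330 - j4904 Ω = 4915∠-86.2° Ω.
Step 4 — Source phasor: V = 13.5∠30.0° V = 11.69 + j6.75 V.
Step 5 — Current: I = V / Z = -0.001211 + j0.002466 A = 0.002747∠116.2° A.
Step 6 — Complex power: S = V·I* = 0.00249 - j0.037 VA.
Step 7 — Real power: P = Re(S) = 0.00249 W.
Step 8 — Reactive power: Q = Im(S) = -0.037 VAR.
Step 9 — Apparent power: |S| = 0.03708 VA.
Step 10 — Power factor: PF = P/|S| = 0.06714 (leading).

(a) P = 0.00249 W  (b) Q = -0.037 VAR  (c) S = 0.03708 VA  (d) PF = 0.06714 (leading)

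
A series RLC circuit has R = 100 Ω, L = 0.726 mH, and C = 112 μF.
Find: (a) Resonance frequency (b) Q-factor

Step 1 — Resonance condition Im(Z)=0 gives ω₀ = 1/√(LC).
Step 2 — ω₀ = 1/√(0.000726·0.000112) = 3507 rad/s.
Step 3 — f₀ = ω₀/(2π) = 558.1 Hz.
Step 4 — Series Q: Q = ω₀L/R = 3507·0.000726/100 = 0.02546.

(a) f₀ = 558.1 Hz  (b) Q = 0.02546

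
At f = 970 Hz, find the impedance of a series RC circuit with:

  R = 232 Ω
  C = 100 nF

Step 1 — Angular frequency: ω = 2π·f = 2π·970 = 6095 rad/s.
Step 2 — Component impedances:
  R: Z = R = 232 Ω
  C: Z = 1/(jωC) = -j/(ω·C) = 0 - j1641 Ω
Step 3 — Series combination: Z_total = R + C = 232 - j1641 Ω = 1657∠-82.0° Ω.

Z = 232 - j1641 Ω = 1657∠-82.0° Ω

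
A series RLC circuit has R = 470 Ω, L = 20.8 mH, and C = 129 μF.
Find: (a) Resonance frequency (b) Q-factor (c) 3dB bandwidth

Step 1 — Resonance: ω₀ = 1/√(LC) = 1/√(0.0208·0.000129) = 610.5 rad/s.
Step 2 — f₀ = ω₀/(2π) = 97.16 Hz.
Step 3 — Series Q: Q = ω₀L/R = 610.5·0.0208/470 = 0.02702.
Step 4 — Bandwidth: Δω = ω₀/Q = 2.26e+04 rad/s; BW = Δω/(2π) = 3596 Hz.

(a) f₀ = 97.16 Hz  (b) Q = 0.02702  (c) BW = 3596 Hz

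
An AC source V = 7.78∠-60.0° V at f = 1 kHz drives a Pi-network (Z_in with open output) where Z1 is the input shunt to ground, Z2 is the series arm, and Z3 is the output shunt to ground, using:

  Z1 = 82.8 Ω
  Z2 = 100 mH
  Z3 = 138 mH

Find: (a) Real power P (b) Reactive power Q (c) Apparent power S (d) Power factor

Step 1 — Angular frequency: ω = 2π·f = 2π·1000 = 6283 rad/s.
Step 2 — Component impedances:
  Z1: Z = R = 82.8 Ω
  Z2: Z = jωL = j·6283·0.1 = 0 + j628.3 Ω
  Z3: Z = jωL = j·6283·0.138 = 0 + j867.1 Ω
Step 3 — With open output, the series arm Z2 and the output shunt Z3 appear in series to ground: Z2 + Z3 = 0 + j1495 Ω.
Step 4 — Parallel with input shunt Z1: Z_in = Z1 || (Z2 + Z3) = 82.55 + j4.571 Ω = 82.67∠3.2° Ω.
Step 5 — Source phasor: V = 7.78∠-60.0° V = 3.89 - j6.738 V.
Step 6 — Current: I = V / Z = 0.04248 - j0.08397 A = 0.09411∠-63.2° A.
Step 7 — Complex power: S = V·I* = 0.731 + j0.04048 VA.
Step 8 — Real power: P = Re(S) = 0.731 W.
Step 9 — Reactive power: Q = Im(S) = 0.04048 VAR.
Step 10 — Apparent power: |S| = 0.7321 VA.
Step 11 — Power factor: PF = P/|S| = 0.9985 (lagging).

(a) P = 0.731 W  (b) Q = 0.04048 VAR  (c) S = 0.7321 VA  (d) PF = 0.9985 (lagging)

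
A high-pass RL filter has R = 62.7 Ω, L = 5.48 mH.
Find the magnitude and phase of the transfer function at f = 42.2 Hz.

Step 1 — Angular frequency: ω = 2π·42.2 = 265.2 rad/s.
Step 2 — Transfer function: H(jω) = jωL/(R + jωL).
Step 3 — Numerator jωL = j·1.453; denominator R + jωL = 62.7 + j1.453.
Step 4 — H = 0.0005368 + j0.02316.
Step 5 — Magnitude: |H| = 0.02317 (-32.7 dB); phase: φ = 88.7°.

|H| = 0.02317 (-32.7 dB), φ = 88.7°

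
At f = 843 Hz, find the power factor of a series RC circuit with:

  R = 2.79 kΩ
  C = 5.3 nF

Step 1 — Angular frequency: ω = 2π·f = 2π·843 = 5297 rad/s.
Step 2 — Component impedances:
  R: Z = R = 2790 Ω
  C: Z = 1/(jωC) = -j/(ω·C) = 0 - j3.562e+04 Ω
Step 3 — Series combination: Z_total = R + C = 2790 - j3.562e+04 Ω = 3.573e+04∠-85.5° Ω.
Step 4 — Power factor: PF = cos(φ) = Re(Z)/|Z| = 2790/35731 = 0.07808.
Step 5 — Type: Im(Z) = -3.562e+04 ⇒ leading (phase φ = -85.5°).

PF = 0.07808 (leading, φ = -85.5°)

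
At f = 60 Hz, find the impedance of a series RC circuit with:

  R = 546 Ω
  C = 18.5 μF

Step 1 — Angular frequency: ω = 2π·f = 2π·60 = 377 rad/s.
Step 2 — Component impedances:
  R: Z = R = 546 Ω
  C: Z = 1/(jωC) = -j/(ω·C) = 0 - j143.4 Ω
Step 3 — Series combination: Z_total = R + C = 546 - j143.4 Ω = 564.5∠-14.7° Ω.

Z = 546 - j143.4 Ω = 564.5∠-14.7° Ω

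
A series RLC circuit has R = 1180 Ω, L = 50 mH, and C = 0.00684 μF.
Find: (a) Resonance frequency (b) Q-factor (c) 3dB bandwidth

Step 1 — Resonance condition Im(Z)=0 gives ω₀ = 1/√(LC).
Step 2 — ω₀ = 1/√(0.05·6.84e-09) = 5.407e+04 rad/s.
Step 3 — f₀ = ω₀/(2π) = 8606 Hz.
Step 4 — Series Q: Q = ω₀L/R = 5.407e+04·0.05/1180 = 2.291.
Step 5 — 3dB bandwidth: Δω = ω₀/Q = 2.36e+04 rad/s; BW = Δω/(2π) = 3756 Hz.

(a) f₀ = 8606 Hz  (b) Q = 2.291  (c) BW = 3756 Hz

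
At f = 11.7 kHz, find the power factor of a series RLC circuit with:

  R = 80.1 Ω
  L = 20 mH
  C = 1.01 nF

Step 1 — Angular frequency: ω = 2π·f = 2π·1.17e+04 = 7.351e+04 rad/s.
Step 2 — Component impedances:
  R: Z = R = 80.1 Ω
  L: Z = jωL = j·7.351e+04·0.02 = 0 + j1470 Ω
  C: Z = 1/(jωC) = -j/(ω·C) = 0 - j1.347e+04 Ω
Step 3 — Series combination: Z_total = R + L + C = 80.1 - j1.2e+04 Ω = 1.2e+04∠-89.6° Ω.
Step 4 — Power factor: PF = cos(φ) = Re(Z)/|Z| = 80.1/11998 = 0.006676.
Step 5 — Type: Im(Z) = -1.2e+04 ⇒ leading (phase φ = -89.6°).

PF = 0.006676 (leading, φ = -89.6°)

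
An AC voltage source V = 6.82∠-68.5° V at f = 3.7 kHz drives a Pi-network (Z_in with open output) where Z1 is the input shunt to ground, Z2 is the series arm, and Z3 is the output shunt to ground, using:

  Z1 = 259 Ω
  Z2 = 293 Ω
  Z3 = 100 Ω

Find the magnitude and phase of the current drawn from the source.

Step 1 — Angular frequency: ω = 2π·f = 2π·3700 = 2.325e+04 rad/s.
Step 2 — Component impedances:
  Z1: Z = R = 259 Ω
  Z2: Z = R = 293 Ω
  Z3: Z = R = 100 Ω
Step 3 — With open output, the series arm Z2 and the output shunt Z3 appear in series to ground: Z2 + Z3 = 393 Ω.
Step 4 — Parallel with input shunt Z1: Z_in = Z1 || (Z2 + Z3) = 156.1 Ω = 156.1∠0.0° Ω.
Step 5 — Source phasor: V = 6.82∠-68.5° V = 2.5 - j6.345 V.
Step 6 — Ohm's law: I = V / Z_total = (2.5 - j6.345) / (156.1) = 0.01601 - j0.04065 A.
Step 7 — Convert to polar: |I| = 0.04369 A, ∠I = -68.5°.

I = 0.04369∠-68.5° A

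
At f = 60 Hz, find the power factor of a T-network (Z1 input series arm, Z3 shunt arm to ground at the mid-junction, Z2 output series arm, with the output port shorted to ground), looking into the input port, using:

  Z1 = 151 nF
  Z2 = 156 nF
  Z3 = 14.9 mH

Step 1 — Angular frequency: ω = 2π·f = 2π·60 = 377 rad/s.
Step 2 — Component impedances:
  Z1: Z = 1/(jωC) = -j/(ω·C) = 0 - j1.757e+04 Ω
  Z2: Z = 1/(jωC) = -j/(ω·C) = 0 - j1.7e+04 Ω
  Z3: Z = jωL = j·377·0.0149 = 0 + j5.617 Ω
Step 3 — With the output port shorted to ground, the output series arm Z2 runs from the junction to ground; the shunt arm Z3 also runs from the junction to ground. They appear in parallel: Z3 || Z2 = 0 + j5.619 Ω.
Step 4 — Series with input arm Z1: Z_in = Z1 + (Z3 || Z2) = 0 - j1.756e+04 Ω = 1.756e+04∠-90.0° Ω.
Step 5 — Power factor: PF = cos(φ) = Re(Z)/|Z| = 0/1.756e+04 = 0.
Step 6 — Type: Im(Z) = -1.756e+04 ⇒ leading (phase φ = -90.0°).

PF = 0 (leading, φ = -90.0°)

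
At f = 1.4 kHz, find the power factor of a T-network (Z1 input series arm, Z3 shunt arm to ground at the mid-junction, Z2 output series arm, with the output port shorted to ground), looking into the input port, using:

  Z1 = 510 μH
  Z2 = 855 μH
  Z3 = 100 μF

Step 1 — Angular frequency: ω = 2π·f = 2π·1400 = 8796 rad/s.
Step 2 — Component impedances:
  Z1: Z = jωL = j·8796·0.00051 = 0 + j4.486 Ω
  Z2: Z = jωL = j·8796·0.000855 = 0 + j7.521 Ω
  Z3: Z = 1/(jωC) = -j/(ω·C) = 0 - j1.137 Ω
Step 3 — With the output port shorted to ground, the output series arm Z2 runs from the junction to ground; the shunt arm Z3 also runs from the junction to ground. They appear in parallel: Z3 || Z2 = 0 - j1.339 Ω.
Step 4 — Series with input arm Z1: Z_in = Z1 + (Z3 || Z2) = 0 + j3.147 Ω = 3.147∠90.0° Ω.
Step 5 — Power factor: PF = cos(φ) = Re(Z)/|Z| = 0/3.147 = 0.
Step 6 — Type: Im(Z) = 3.147 ⇒ lagging (phase φ = 90.0°).

PF = 0 (lagging, φ = 90.0°)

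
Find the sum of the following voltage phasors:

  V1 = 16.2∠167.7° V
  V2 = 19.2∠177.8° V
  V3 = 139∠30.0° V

Step 1 — Convert each phasor to rectangular form:
  V1 = 16.2·(cos(167.7°) + j·sin(167.7°)) = -15.83 + j3.451 V
  V2 = 19.2·(cos(177.8°) + j·sin(177.8°)) = -19.19 + j0.737 V
  V3 = 139·(cos(30.0°) + j·sin(30.0°)) = 120.4 + j69.5 V
Step 2 — Sum components: V_total = 85.36 + j73.69 V.
Step 3 — Convert to polar: |V_total| = 112.8 V, ∠V_total = 40.8°.

V_total = 112.8∠40.8° V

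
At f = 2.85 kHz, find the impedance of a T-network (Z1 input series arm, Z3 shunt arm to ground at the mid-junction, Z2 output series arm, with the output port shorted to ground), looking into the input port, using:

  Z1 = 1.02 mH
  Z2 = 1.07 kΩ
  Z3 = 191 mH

Step 1 — Angular frequency: ω = 2π·f = 2π·2850 = 1.791e+04 rad/s.
Step 2 — Component impedances:
  Z1: Z = jωL = j·1.791e+04·0.00102 = 0 + j18.27 Ω
  Z2: Z = R = 1070 Ω
  Z3: Z = jωL = j·1.791e+04·0.191 = 0 + j3420 Ω
Step 3 — With the output port shorted to ground, the output series arm Z2 runs from the junction to ground; the shunt arm Z3 also runs from the junction to ground. They appear in parallel: Z3 || Z2 = 974.6 + j304.9 Ω.
Step 4 — Series with input arm Z1: Z_in = Z1 + (Z3 || Z2) = 974.6 + j323.2 Ω = 1027∠18.3° Ω.

Z = 974.6 + j323.2 Ω = 1027∠18.3° Ω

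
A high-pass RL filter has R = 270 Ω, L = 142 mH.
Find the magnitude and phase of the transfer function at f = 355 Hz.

Step 1 — Angular frequency: ω = 2π·355 = 2231 rad/s.
Step 2 — Transfer function: H(jω) = jωL/(R + jωL).
Step 3 — Numerator jωL = j·316.7; denominator R + jωL = 270 + j316.7.
Step 4 — H = 0.5792 + j0.4937.
Step 5 — Magnitude: |H| = 0.761 (-2.4 dB); phase: φ = 40.4°.

|H| = 0.761 (-2.4 dB), φ = 40.4°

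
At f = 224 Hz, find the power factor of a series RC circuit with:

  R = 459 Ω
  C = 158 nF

Step 1 — Angular frequency: ω = 2π·f = 2π·224 = 1407 rad/s.
Step 2 — Component impedances:
  R: Z = R = 459 Ω
  C: Z = 1/(jωC) = -j/(ω·C) = 0 - j4497 Ω
Step 3 — Series combination: Z_total = R + C = 459 - j4497 Ω = 4520∠-84.2° Ω.
Step 4 — Power factor: PF = cos(φ) = Re(Z)/|Z| = 459/4520 = 0.1015.
Step 5 — Type: Im(Z) = -4497 ⇒ leading (phase φ = -84.2°).

PF = 0.1015 (leading, φ = -84.2°)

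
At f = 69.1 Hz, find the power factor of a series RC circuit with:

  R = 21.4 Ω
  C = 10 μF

Step 1 — Angular frequency: ω = 2π·f = 2π·69.1 = 434.2 rad/s.
Step 2 — Component impedances:
  R: Z = R = 21.4 Ω
  C: Z = 1/(jωC) = -j/(ω·C) = 0 - j230.3 Ω
Step 3 — Series combination: Z_total = R + C = 21.4 - j230.3 Ω = 231.3∠-84.7° Ω.
Step 4 — Power factor: PF = cos(φ) = Re(Z)/|Z| = 21.4/231.32 = 0.09251.
Step 5 — Type: Im(Z) = -230.3 ⇒ leading (phase φ = -84.7°).

PF = 0.09251 (leading, φ = -84.7°)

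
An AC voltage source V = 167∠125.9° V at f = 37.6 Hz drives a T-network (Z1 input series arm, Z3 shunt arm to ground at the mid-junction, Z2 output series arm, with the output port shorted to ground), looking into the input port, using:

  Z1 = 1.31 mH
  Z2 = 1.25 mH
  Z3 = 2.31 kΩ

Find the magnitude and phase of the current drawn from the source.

Step 1 — Angular frequency: ω = 2π·f = 2π·37.6 = 236.2 rad/s.
Step 2 — Component impedances:
  Z1: Z = jωL = j·236.2·0.00131 = 0 + j0.3095 Ω
  Z2: Z = jωL = j·236.2·0.00125 = 0 + j0.2953 Ω
  Z3: Z = R = 2310 Ω
Step 3 — With the output port shorted to ground, the output series arm Z2 runs from the junction to ground; the shunt arm Z3 also runs from the junction to ground. They appear in parallel: Z3 || Z2 = 3.775e-05 + j0.2953 Ω.
Step 4 — Series with input arm Z1: Z_in = Z1 + (Z3 || Z2) = 3.775e-05 + j0.6048 Ω = 0.6048∠90.0° Ω.
Step 5 — Source phasor: V = 167∠125.9° V = -97.92 + j135.3 V.
Step 6 — Ohm's law: I = V / Z_total = (-97.92 + j135.3) / (3.775e-05 + j0.6048) = 223.7 + j161.9 A.
Step 7 — Convert to polar: |I| = 276.1 A, ∠I = 35.9°.

I = 276.1∠35.9° A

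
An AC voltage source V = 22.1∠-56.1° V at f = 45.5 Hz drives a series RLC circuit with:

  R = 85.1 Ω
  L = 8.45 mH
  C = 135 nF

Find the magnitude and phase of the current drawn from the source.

Step 1 — Angular frequency: ω = 2π·f = 2π·45.5 = 285.9 rad/s.
Step 2 — Component impedances:
  R: Z = R = 85.1 Ω
  L: Z = jωL = j·285.9·0.00845 = 0 + j2.416 Ω
  C: Z = 1/(jωC) = -j/(ω·C) = 0 - j2.591e+04 Ω
Step 3 — Series combination: Z_total = R + L + C = 85.1 - j2.591e+04 Ω = 2.591e+04∠-89.8° Ω.
Step 4 — Source phasor: V = 22.1∠-56.1° V = 12.33 - j18.34 V.
Step 5 — Ohm's law: I = V / Z_total = (12.33 - j18.34) / (85.1 - j2.591e+04) = 0.0007096 + j0.0004734 A.
Step 6 — Convert to polar: |I| = 0.000853 A, ∠I = 33.7°.

I = 0.000853∠33.7° A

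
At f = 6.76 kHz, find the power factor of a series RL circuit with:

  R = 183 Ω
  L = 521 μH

Step 1 — Angular frequency: ω = 2π·f = 2π·6760 = 4.247e+04 rad/s.
Step 2 — Component impedances:
  R: Z = R = 183 Ω
  L: Z = jωL = j·4.247e+04·0.000521 = 0 + j22.13 Ω
Step 3 — Series combination: Z_total = R + L = 183 + j22.13 Ω = 184.3∠6.9° Ω.
Step 4 — Power factor: PF = cos(φ) = Re(Z)/|Z| = 183/184.33 = 0.9928.
Step 5 — Type: Im(Z) = 22.13 ⇒ lagging (phase φ = 6.9°).

PF = 0.9928 (lagging, φ = 6.9°)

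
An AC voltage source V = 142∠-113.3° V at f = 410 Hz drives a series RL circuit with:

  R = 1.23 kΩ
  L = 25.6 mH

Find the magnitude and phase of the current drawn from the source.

Step 1 — Angular frequency: ω = 2π·f = 2π·410 = 2576 rad/s.
Step 2 — Component impedances:
  R: Z = R = 1230 Ω
  L: Z = jωL = j·2576·0.0256 = 0 + j65.95 Ω
Step 3 — Series combination: Z_total = R + L = 1230 + j65.95 Ω = 1232∠3.1° Ω.
Step 4 — Source phasor: V = 142∠-113.3° V = -56.17 - j130.4 V.
Step 5 — Ohm's law: I = V / Z_total = (-56.17 - j130.4) / (1230 + j65.95) = -0.0512 - j0.1033 A.
Step 6 — Convert to polar: |I| = 0.1153 A, ∠I = -116.4°.

I = 0.1153∠-116.4° A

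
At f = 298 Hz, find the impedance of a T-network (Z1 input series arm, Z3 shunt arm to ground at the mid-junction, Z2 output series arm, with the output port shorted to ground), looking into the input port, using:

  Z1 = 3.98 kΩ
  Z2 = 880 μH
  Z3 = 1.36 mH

Step 1 — Angular frequency: ω = 2π·f = 2π·298 = 1872 rad/s.
Step 2 — Component impedances:
  Z1: Z = R = 3980 Ω
  Z2: Z = jωL = j·1872·0.00088 = 0 + j1.648 Ω
  Z3: Z = jωL = j·1872·0.00136 = 0 + j2.546 Ω
Step 3 — With the output port shorted to ground, the output series arm Z2 runs from the junction to ground; the shunt arm Z3 also runs from the junction to ground. They appear in parallel: Z3 || Z2 = 0 + j1 Ω.
Step 4 — Series with input arm Z1: Z_in = Z1 + (Z3 || Z2) = 3980 + j1 Ω = 3980∠0.0° Ω.

Z = 3980 + j1 Ω = 3980∠0.0° Ω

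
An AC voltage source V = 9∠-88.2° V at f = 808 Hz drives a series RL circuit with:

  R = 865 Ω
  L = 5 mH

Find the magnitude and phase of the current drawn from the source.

Step 1 — Angular frequency: ω = 2π·f = 2π·808 = 5077 rad/s.
Step 2 — Component impedances:
  R: Z = R = 865 Ω
  L: Z = jωL = j·5077·0.005 = 0 + j25.38 Ω
Step 3 — Series combination: Z_total = R + L = 865 + j25.38 Ω = 865.4∠1.7° Ω.
Step 4 — Source phasor: V = 9∠-88.2° V = 0.2827 - j8.996 V.
Step 5 — Ohm's law: I = V / Z_total = (0.2827 - j8.996) / (865 + j25.38) = 2.162e-05 - j0.0104 A.
Step 6 — Convert to polar: |I| = 0.0104 A, ∠I = -89.9°.

I = 0.0104∠-89.9° A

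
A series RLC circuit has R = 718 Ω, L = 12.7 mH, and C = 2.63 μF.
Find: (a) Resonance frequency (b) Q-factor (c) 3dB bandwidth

Step 1 — Resonance: ω₀ = 1/√(LC) = 1/√(0.0127·2.63e-06) = 5472 rad/s.
Step 2 — f₀ = ω₀/(2π) = 870.8 Hz.
Step 3 — Series Q: Q = ω₀L/R = 5472·0.0127/718 = 0.09678.
Step 4 — Bandwidth: Δω = ω₀/Q = 5.654e+04 rad/s; BW = Δω/(2π) = 8998 Hz.

(a) f₀ = 870.8 Hz  (b) Q = 0.09678  (c) BW = 8998 Hz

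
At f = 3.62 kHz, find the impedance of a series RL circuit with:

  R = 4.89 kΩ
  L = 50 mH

Step 1 — Angular frequency: ω = 2π·f = 2π·3620 = 2.275e+04 rad/s.
Step 2 — Component impedances:
  R: Z = R = 4890 Ω
  L: Z = jωL = j·2.275e+04·0.05 = 0 + j1137 Ω
Step 3 — Series combination: Z_total = R + L = 4890 + j1137 Ω = 5021∠13.1° Ω.

Z = 4890 + j1137 Ω = 5021∠13.1° Ω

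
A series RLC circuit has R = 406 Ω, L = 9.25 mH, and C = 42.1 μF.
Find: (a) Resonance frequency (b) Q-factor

Step 1 — Resonance condition Im(Z)=0 gives ω₀ = 1/√(LC).
Step 2 — ω₀ = 1/√(0.00925·4.21e-05) = 1602 rad/s.
Step 3 — f₀ = ω₀/(2π) = 255 Hz.
Step 4 — Series Q: Q = ω₀L/R = 1602·0.00925/406 = 0.03651.

(a) f₀ = 255 Hz  (b) Q = 0.03651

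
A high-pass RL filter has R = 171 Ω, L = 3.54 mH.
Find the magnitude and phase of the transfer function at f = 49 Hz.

Step 1 — Angular frequency: ω = 2π·49 = 307.9 rad/s.
Step 2 — Transfer function: H(jω) = jωL/(R + jωL).
Step 3 — Numerator jωL = j·1.09; denominator R + jωL = 171 + j1.09.
Step 4 — H = 4.062e-05 + j0.006373.
Step 5 — Magnitude: |H| = 0.006373 (-43.9 dB); phase: φ = 89.6°.

|H| = 0.006373 (-43.9 dB), φ = 89.6°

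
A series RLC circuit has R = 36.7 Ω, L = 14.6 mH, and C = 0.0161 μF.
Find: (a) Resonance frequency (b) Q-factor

Step 1 — Resonance condition Im(Z)=0 gives ω₀ = 1/√(LC).
Step 2 — ω₀ = 1/√(0.0146·1.61e-08) = 6.522e+04 rad/s.
Step 3 — f₀ = ω₀/(2π) = 1.038e+04 Hz.
Step 4 — Series Q: Q = ω₀L/R = 6.522e+04·0.0146/36.7 = 25.95.

(a) f₀ = 1.038e+04 Hz  (b) Q = 25.95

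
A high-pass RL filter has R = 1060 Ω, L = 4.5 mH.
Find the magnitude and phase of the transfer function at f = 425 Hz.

Step 1 — Angular frequency: ω = 2π·425 = 2670 rad/s.
Step 2 — Transfer function: H(jω) = jωL/(R + jωL).
Step 3 — Numerator jωL = j·12.02; denominator R + jωL = 1060 + j12.02.
Step 4 — H = 0.0001285 + j0.01133.
Step 5 — Magnitude: |H| = 0.01134 (-38.9 dB); phase: φ = 89.4°.

|H| = 0.01134 (-38.9 dB), φ = 89.4°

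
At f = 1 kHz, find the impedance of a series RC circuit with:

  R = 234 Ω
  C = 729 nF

Step 1 — Angular frequency: ω = 2π·f = 2π·1000 = 6283 rad/s.
Step 2 — Component impedances:
  R: Z = R = 234 Ω
  C: Z = 1/(jωC) = -j/(ω·C) = 0 - j218.3 Ω
Step 3 — Series combination: Z_total = R + C = 234 - j218.3 Ω = 320∠-43.0° Ω.

Z = 234 - j218.3 Ω = 320∠-43.0° Ω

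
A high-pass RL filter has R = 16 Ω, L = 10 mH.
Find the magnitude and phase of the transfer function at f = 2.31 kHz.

Step 1 — Angular frequency: ω = 2π·2310 = 1.451e+04 rad/s.
Step 2 — Transfer function: H(jω) = jωL/(R + jωL).
Step 3 — Numerator jωL = j·145.1; denominator R + jωL = 16 + j145.1.
Step 4 — H = 0.988 + j0.1089.
Step 5 — Magnitude: |H| = 0.994 (-0.1 dB); phase: φ = 6.3°.

|H| = 0.994 (-0.1 dB), φ = 6.3°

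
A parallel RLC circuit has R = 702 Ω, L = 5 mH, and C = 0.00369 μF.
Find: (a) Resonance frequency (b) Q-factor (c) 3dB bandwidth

Step 1 — Resonance: ω₀ = 1/√(LC) = 1/√(0.005·3.69e-09) = 2.328e+05 rad/s.
Step 2 — f₀ = ω₀/(2π) = 3.705e+04 Hz.
Step 3 — Parallel Q: Q = R/(ω₀L) = 702/(2.328e+05·0.005) = 0.6031.
Step 4 — Bandwidth: Δω = ω₀/Q = 3.86e+05 rad/s; BW = Δω/(2π) = 6.144e+04 Hz.

(a) f₀ = 3.705e+04 Hz  (b) Q = 0.6031  (c) BW = 6.144e+04 Hz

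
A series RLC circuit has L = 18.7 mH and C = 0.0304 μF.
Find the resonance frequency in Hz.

Step 1 — Resonance condition Im(Z)=0 gives ω₀ = 1/√(LC).
Step 2 — ω₀ = 1/√(0.0187·3.04e-08) = 4.194e+04 rad/s.
Step 3 — f₀ = ω₀/(2π) = 6675 Hz.

f₀ = 6675 Hz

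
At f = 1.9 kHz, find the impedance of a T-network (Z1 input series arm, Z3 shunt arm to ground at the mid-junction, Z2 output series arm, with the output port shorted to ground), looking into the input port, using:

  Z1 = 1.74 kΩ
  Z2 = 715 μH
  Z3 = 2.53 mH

Step 1 — Angular frequency: ω = 2π·f = 2π·1900 = 1.194e+04 rad/s.
Step 2 — Component impedances:
  Z1: Z = R = 1740 Ω
  Z2: Z = jωL = j·1.194e+04·0.000715 = 0 + j8.536 Ω
  Z3: Z = jωL = j·1.194e+04·0.00253 = 0 + j30.2 Ω
Step 3 — With the output port shorted to ground, the output series arm Z2 runs from the junction to ground; the shunt arm Z3 also runs from the junction to ground. They appear in parallel: Z3 || Z2 = 0 + j6.655 Ω.
Step 4 — Series with input arm Z1: Z_in = Z1 + (Z3 || Z2) = 1740 + j6.655 Ω = 1740∠0.2° Ω.

Z = 1740 + j6.655 Ω = 1740∠0.2° Ω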